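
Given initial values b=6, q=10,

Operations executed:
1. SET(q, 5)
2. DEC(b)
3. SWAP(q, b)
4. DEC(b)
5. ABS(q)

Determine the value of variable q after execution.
q = 5

Tracing execution:
Step 1: SET(q, 5) → q = 5
Step 2: DEC(b) → q = 5
Step 3: SWAP(q, b) → q = 5
Step 4: DEC(b) → q = 5
Step 5: ABS(q) → q = 5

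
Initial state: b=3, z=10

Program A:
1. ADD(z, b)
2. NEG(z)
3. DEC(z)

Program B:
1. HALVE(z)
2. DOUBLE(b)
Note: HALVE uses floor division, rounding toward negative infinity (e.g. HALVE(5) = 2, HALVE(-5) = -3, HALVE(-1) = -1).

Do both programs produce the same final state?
No

Program A final state: b=3, z=-14
Program B final state: b=6, z=5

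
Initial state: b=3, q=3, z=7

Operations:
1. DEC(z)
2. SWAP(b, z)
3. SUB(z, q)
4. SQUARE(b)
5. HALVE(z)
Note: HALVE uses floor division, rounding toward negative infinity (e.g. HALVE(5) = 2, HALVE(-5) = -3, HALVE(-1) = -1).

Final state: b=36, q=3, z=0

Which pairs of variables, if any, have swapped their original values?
None

Comparing initial and final values:
q: 3 → 3
b: 3 → 36
z: 7 → 0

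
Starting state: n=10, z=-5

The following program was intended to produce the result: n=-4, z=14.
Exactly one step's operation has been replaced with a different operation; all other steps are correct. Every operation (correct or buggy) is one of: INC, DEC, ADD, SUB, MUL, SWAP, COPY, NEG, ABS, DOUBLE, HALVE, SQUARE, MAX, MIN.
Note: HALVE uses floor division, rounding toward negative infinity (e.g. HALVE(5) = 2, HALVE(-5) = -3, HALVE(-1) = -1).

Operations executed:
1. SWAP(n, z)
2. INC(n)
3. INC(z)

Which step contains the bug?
Step 3

Trace with buggy code:
Initial: n=10, z=-5
After step 1: n=-5, z=10
After step 2: n=-4, z=10
After step 3: n=-4, z=11
Actual final n=-4, z=11 ≠ expected n=-4, z=14.
Step 3 is the only position where a single-operation replacement can produce the expected result.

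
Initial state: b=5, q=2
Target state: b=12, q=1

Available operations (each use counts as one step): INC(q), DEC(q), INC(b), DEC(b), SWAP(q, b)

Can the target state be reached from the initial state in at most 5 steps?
No

The target state cannot be reached within 5 steps.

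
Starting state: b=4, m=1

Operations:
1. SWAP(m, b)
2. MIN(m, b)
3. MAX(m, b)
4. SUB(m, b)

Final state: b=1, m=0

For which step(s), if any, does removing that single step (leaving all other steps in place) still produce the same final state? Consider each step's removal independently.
Step(s) 3

Testing removal of each single step:
Without step 1: final = b=4, m=0 (different)
Without step 2: final = b=1, m=3 (different)
Without step 3: final = b=1, m=0 (same)
Without step 4: final = b=1, m=1 (different)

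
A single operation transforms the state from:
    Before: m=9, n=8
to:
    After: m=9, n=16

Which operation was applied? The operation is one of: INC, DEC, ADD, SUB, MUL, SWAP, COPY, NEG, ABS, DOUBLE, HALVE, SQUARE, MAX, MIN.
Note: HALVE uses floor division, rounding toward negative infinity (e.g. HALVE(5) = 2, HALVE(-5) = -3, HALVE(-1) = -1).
DOUBLE(n)

Analyzing the change:
Before: m=9, n=8
After: m=9, n=16
Variable n changed from 8 to 16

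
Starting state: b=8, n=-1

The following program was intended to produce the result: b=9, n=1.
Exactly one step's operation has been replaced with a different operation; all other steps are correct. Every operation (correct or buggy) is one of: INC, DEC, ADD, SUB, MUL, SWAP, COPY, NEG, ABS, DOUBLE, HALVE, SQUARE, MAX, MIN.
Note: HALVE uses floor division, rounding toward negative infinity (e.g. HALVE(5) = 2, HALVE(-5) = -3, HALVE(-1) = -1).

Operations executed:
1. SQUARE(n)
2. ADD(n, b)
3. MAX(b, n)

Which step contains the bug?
Step 2

Trace with buggy code:
Initial: b=8, n=-1
After step 1: b=8, n=1
After step 2: b=8, n=9
After step 3: b=9, n=9
Actual final b=9, n=9 ≠ expected b=9, n=1.
Step 2 is the only position where a single-operation replacement can produce the expected result.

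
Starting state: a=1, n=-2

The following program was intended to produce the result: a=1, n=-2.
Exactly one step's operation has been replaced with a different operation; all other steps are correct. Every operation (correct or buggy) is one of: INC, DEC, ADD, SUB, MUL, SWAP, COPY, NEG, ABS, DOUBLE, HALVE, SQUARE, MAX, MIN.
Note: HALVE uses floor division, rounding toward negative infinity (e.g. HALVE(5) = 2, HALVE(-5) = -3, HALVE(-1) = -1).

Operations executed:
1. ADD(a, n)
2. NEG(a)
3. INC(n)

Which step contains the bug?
Step 3

Trace with buggy code:
Initial: a=1, n=-2
After step 1: a=-1, n=-2
After step 2: a=1, n=-2
After step 3: a=1, n=-1
Actual final a=1, n=-1 ≠ expected a=1, n=-2.
Step 3 is the only position where a single-operation replacement can produce the expected result.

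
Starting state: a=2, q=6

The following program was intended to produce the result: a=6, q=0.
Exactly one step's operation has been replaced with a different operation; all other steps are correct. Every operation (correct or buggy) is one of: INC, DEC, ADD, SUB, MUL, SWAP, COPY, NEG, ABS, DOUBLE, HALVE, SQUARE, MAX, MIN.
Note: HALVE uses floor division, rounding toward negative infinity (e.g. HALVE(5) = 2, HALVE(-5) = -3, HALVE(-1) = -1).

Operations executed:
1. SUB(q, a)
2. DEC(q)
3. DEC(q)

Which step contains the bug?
Step 1

Trace with buggy code:
Initial: a=2, q=6
After step 1: a=2, q=4
After step 2: a=2, q=3
After step 3: a=2, q=2
Actual final a=2, q=2 ≠ expected a=6, q=0.
Step 1 is the only position where a single-operation replacement can produce the expected result.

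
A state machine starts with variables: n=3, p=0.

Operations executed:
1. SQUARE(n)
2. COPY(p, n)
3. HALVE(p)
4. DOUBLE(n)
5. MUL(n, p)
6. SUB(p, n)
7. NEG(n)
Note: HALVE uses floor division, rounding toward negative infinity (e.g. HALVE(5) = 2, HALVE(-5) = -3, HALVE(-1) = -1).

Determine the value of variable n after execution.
n = -72

Tracing execution:
Step 1: SQUARE(n) → n = 9
Step 2: COPY(p, n) → n = 9
Step 3: HALVE(p) → n = 9
Step 4: DOUBLE(n) → n = 18
Step 5: MUL(n, p) → n = 72
Step 6: SUB(p, n) → n = 72
Step 7: NEG(n) → n = -72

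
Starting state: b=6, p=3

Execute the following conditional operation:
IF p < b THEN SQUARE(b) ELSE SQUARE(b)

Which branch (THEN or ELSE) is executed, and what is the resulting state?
Branch: THEN, Final state: b=36, p=3

Evaluating condition: p < b
p = 3, b = 6
Condition is True, so THEN branch executes
After SQUARE(b): b=36, p=3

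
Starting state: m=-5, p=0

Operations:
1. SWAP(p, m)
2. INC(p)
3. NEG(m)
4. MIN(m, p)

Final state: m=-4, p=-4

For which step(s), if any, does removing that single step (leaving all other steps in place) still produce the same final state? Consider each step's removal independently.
Step(s) 3

Testing removal of each single step:
Without step 1: final = m=1, p=1 (different)
Without step 2: final = m=-5, p=-5 (different)
Without step 3: final = m=-4, p=-4 (same)
Without step 4: final = m=0, p=-4 (different)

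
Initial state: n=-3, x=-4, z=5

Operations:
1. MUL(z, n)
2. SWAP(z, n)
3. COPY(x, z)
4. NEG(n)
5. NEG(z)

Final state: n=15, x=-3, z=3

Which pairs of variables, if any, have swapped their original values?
None

Comparing initial and final values:
x: -4 → -3
z: 5 → 3
n: -3 → 15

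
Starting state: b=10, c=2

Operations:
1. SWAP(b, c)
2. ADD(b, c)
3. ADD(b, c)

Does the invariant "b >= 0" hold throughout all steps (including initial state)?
Yes

The invariant holds at every step.

State at each step:
Initial: b=10, c=2
After step 1: b=2, c=10
After step 2: b=12, c=10
After step 3: b=22, c=10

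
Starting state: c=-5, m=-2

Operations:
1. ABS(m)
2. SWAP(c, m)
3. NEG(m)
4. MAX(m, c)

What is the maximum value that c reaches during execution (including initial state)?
2

Values of c at each step:
Initial: c = -5
After step 1: c = -5
After step 2: c = 2 ← maximum
After step 3: c = 2
After step 4: c = 2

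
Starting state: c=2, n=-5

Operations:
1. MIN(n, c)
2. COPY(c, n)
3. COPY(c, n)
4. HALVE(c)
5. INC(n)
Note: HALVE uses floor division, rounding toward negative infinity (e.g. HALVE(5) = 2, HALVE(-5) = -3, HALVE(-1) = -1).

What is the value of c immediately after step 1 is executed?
c = 2

Tracing c through execution:
Initial: c = 2
After step 1 (MIN(n, c)): c = 2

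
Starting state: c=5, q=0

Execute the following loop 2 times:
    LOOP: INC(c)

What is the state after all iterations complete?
c=7, q=0

Iteration trace:
Start: c=5, q=0
After iteration 1: c=6, q=0
After iteration 2: c=7, q=0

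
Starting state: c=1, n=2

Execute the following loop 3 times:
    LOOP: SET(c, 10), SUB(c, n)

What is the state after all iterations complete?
c=8, n=2

Iteration trace:
Start: c=1, n=2
After iteration 1: c=8, n=2
After iteration 2: c=8, n=2
After iteration 3: c=8, n=2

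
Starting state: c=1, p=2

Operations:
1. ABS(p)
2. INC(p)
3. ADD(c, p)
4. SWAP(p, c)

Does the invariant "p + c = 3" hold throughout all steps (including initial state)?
No, violated after step 2

The invariant is violated after step 2.

State at each step:
Initial: c=1, p=2
After step 1: c=1, p=2
After step 2: c=1, p=3
After step 3: c=4, p=3
After step 4: c=3, p=4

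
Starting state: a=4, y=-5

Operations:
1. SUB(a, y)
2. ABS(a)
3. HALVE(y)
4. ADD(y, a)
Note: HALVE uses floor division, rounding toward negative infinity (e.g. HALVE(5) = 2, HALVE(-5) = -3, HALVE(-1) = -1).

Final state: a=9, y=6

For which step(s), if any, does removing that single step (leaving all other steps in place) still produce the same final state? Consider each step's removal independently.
Step(s) 2

Testing removal of each single step:
Without step 1: final = a=4, y=1 (different)
Without step 2: final = a=9, y=6 (same)
Without step 3: final = a=9, y=4 (different)
Without step 4: final = a=9, y=-3 (different)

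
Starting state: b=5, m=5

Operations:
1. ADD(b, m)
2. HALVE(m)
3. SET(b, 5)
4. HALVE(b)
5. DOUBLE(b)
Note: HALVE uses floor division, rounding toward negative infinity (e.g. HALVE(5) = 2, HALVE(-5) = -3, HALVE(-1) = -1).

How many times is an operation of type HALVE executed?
2

Counting HALVE operations:
Step 2: HALVE(m) ← HALVE
Step 4: HALVE(b) ← HALVE
Total: 2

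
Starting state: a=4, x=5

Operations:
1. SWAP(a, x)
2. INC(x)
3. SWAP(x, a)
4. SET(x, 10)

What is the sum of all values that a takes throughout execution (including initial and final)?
24

Values of a at each step:
Initial: a = 4
After step 1: a = 5
After step 2: a = 5
After step 3: a = 5
After step 4: a = 5
Sum = 4 + 5 + 5 + 5 + 5 = 24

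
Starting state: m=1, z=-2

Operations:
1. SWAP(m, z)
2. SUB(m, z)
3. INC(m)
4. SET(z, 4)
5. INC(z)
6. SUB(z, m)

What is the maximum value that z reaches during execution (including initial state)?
7

Values of z at each step:
Initial: z = -2
After step 1: z = 1
After step 2: z = 1
After step 3: z = 1
After step 4: z = 4
After step 5: z = 5
After step 6: z = 7 ← maximum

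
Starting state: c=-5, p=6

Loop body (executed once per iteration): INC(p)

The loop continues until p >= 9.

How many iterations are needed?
3

Tracing iterations:
Initial: c=-5, p=6
After iteration 1: c=-5, p=7
After iteration 2: c=-5, p=8
After iteration 3: c=-5, p=9
p >= 9 now holds, so the loop exits after 3 iterations.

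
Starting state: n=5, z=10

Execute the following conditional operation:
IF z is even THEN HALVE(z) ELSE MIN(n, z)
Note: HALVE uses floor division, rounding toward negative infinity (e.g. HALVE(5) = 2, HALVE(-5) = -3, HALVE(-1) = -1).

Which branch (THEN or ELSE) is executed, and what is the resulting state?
Branch: THEN, Final state: n=5, z=5

Evaluating condition: z is even
Condition is True, so THEN branch executes
After HALVE(z): n=5, z=5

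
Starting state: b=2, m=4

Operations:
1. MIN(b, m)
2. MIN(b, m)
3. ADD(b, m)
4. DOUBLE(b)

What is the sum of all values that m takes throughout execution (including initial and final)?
20

Values of m at each step:
Initial: m = 4
After step 1: m = 4
After step 2: m = 4
After step 3: m = 4
After step 4: m = 4
Sum = 4 + 4 + 4 + 4 + 4 = 20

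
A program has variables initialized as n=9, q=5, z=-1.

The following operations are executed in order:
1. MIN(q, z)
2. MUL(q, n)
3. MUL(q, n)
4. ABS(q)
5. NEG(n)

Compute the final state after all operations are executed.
{n: -9, q: 81, z: -1}

Step-by-step execution:
Initial: n=9, q=5, z=-1
After step 1 (MIN(q, z)): n=9, q=-1, z=-1
After step 2 (MUL(q, n)): n=9, q=-9, z=-1
After step 3 (MUL(q, n)): n=9, q=-81, z=-1
After step 4 (ABS(q)): n=9, q=81, z=-1
After step 5 (NEG(n)): n=-9, q=81, z=-1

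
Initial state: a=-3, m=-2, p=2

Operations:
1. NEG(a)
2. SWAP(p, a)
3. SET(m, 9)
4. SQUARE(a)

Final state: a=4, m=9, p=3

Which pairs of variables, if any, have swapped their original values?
None

Comparing initial and final values:
m: -2 → 9
p: 2 → 3
a: -3 → 4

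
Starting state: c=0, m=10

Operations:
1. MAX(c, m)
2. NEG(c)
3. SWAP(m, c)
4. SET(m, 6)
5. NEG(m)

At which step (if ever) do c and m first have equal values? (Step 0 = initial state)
Step 1

c and m first become equal after step 1.

Comparing values at each step:
Initial: c=0, m=10
After step 1: c=10, m=10 ← equal!
After step 2: c=-10, m=10
After step 3: c=10, m=-10
After step 4: c=10, m=6
After step 5: c=10, m=-6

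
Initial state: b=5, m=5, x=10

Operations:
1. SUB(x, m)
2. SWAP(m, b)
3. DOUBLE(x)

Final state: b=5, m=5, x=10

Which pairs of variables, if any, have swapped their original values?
None

Comparing initial and final values:
m: 5 → 5
b: 5 → 5
x: 10 → 10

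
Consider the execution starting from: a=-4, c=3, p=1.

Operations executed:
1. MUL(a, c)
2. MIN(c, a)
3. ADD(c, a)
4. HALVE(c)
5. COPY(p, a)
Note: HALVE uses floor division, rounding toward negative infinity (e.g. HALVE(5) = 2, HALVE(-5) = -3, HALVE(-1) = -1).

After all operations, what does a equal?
a = -12

Tracing execution:
Step 1: MUL(a, c) → a = -12
Step 2: MIN(c, a) → a = -12
Step 3: ADD(c, a) → a = -12
Step 4: HALVE(c) → a = -12
Step 5: COPY(p, a) → a = -12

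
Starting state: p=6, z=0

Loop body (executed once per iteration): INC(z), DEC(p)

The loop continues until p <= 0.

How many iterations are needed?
6

Tracing iterations:
Initial: p=6, z=0
After iteration 1: p=5, z=1
After iteration 2: p=4, z=2
After iteration 3: p=3, z=3
After iteration 4: p=2, z=4
After iteration 5: p=1, z=5
After iteration 6: p=0, z=6
p <= 0 now holds, so the loop exits after 6 iterations.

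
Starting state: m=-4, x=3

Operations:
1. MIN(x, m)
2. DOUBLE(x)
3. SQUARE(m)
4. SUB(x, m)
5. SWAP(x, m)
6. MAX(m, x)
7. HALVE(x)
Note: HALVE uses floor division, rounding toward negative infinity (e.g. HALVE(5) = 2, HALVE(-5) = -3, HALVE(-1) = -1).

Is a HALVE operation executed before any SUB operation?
No

First HALVE: step 7
First SUB: step 4
Since 7 > 4, SUB comes first.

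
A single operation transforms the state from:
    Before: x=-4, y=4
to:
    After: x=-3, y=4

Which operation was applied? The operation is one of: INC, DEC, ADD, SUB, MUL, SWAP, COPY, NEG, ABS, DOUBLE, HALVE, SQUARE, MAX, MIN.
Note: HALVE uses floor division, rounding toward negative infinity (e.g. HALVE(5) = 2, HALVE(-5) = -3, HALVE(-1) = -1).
INC(x)

Analyzing the change:
Before: x=-4, y=4
After: x=-3, y=4
Variable x changed from -4 to -3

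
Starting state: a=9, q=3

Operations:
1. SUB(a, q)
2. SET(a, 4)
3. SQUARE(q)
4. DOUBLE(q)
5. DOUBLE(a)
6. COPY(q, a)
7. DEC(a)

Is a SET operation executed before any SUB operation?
No

First SET: step 2
First SUB: step 1
Since 2 > 1, SUB comes first.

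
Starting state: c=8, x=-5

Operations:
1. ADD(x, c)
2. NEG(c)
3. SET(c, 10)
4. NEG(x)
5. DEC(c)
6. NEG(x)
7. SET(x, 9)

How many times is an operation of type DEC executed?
1

Counting DEC operations:
Step 5: DEC(c) ← DEC
Total: 1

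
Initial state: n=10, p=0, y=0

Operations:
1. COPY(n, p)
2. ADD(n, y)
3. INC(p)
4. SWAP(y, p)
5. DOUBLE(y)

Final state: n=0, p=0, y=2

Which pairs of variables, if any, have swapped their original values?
None

Comparing initial and final values:
y: 0 → 2
n: 10 → 0
p: 0 → 0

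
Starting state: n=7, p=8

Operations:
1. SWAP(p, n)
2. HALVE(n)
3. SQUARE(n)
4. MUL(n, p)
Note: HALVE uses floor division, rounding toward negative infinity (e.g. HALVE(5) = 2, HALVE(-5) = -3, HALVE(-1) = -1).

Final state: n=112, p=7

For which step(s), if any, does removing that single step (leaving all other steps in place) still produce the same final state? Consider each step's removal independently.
None - removing any single step changes the final result

Testing removal of each single step:
Without step 1: final = n=72, p=8 (different)
Without step 2: final = n=448, p=7 (different)
Without step 3: final = n=28, p=7 (different)
Without step 4: final = n=16, p=7 (different)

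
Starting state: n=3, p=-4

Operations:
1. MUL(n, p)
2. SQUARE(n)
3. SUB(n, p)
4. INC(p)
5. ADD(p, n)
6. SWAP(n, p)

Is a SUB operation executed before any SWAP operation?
Yes

First SUB: step 3
First SWAP: step 6
Since 3 < 6, SUB comes first.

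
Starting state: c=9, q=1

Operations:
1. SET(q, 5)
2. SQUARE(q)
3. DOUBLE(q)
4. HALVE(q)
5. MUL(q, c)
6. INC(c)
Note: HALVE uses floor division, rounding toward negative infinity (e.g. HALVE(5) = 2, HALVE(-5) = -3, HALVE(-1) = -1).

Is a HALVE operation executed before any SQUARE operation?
No

First HALVE: step 4
First SQUARE: step 2
Since 4 > 2, SQUARE comes first.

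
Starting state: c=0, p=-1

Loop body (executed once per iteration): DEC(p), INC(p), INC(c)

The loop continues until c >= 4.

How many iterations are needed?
4

Tracing iterations:
Initial: c=0, p=-1
After iteration 1: c=1, p=-1
After iteration 2: c=2, p=-1
After iteration 3: c=3, p=-1
After iteration 4: c=4, p=-1
c >= 4 now holds, so the loop exits after 4 iterations.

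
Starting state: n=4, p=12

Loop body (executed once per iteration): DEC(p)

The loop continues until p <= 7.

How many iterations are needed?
5

Tracing iterations:
Initial: n=4, p=12
After iteration 1: n=4, p=11
After iteration 2: n=4, p=10
After iteration 3: n=4, p=9
After iteration 4: n=4, p=8
After iteration 5: n=4, p=7
p <= 7 now holds, so the loop exits after 5 iterations.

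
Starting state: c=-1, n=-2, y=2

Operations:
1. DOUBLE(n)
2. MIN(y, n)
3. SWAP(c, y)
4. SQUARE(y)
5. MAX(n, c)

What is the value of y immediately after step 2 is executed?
y = -4

Tracing y through execution:
Initial: y = 2
After step 1 (DOUBLE(n)): y = 2
After step 2 (MIN(y, n)): y = -4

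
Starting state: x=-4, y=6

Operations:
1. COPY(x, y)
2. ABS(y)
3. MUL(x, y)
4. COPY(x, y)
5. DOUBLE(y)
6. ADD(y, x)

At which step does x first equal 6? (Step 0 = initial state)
Step 1

Tracing x:
Initial: x = -4
After step 1: x = 6 ← first occurrence
After step 2: x = 6
After step 3: x = 36
After step 4: x = 6
After step 5: x = 6
After step 6: x = 6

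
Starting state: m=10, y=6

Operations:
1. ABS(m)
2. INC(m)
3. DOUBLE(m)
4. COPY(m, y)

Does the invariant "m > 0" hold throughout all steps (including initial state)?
Yes

The invariant holds at every step.

State at each step:
Initial: m=10, y=6
After step 1: m=10, y=6
After step 2: m=11, y=6
After step 3: m=22, y=6
After step 4: m=6, y=6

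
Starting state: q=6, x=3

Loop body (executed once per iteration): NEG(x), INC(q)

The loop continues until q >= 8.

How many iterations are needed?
2

Tracing iterations:
Initial: q=6, x=3
After iteration 1: q=7, x=-3
After iteration 2: q=8, x=3
q >= 8 now holds, so the loop exits after 2 iterations.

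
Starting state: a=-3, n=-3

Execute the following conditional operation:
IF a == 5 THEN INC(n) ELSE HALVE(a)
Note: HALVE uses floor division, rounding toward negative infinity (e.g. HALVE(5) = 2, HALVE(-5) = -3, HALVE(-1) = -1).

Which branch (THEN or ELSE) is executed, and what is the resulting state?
Branch: ELSE, Final state: a=-2, n=-3

Evaluating condition: a == 5
a = -3
Condition is False, so ELSE branch executes
After HALVE(a): a=-2, n=-3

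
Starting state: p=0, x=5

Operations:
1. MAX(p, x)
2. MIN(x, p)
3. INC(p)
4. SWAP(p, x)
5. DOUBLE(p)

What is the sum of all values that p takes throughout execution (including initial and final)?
31

Values of p at each step:
Initial: p = 0
After step 1: p = 5
After step 2: p = 5
After step 3: p = 6
After step 4: p = 5
After step 5: p = 10
Sum = 0 + 5 + 5 + 6 + 5 + 10 = 31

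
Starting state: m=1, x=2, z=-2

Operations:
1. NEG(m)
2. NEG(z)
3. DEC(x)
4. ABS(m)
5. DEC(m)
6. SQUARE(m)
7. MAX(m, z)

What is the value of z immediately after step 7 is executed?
z = 2

Tracing z through execution:
Initial: z = -2
After step 1 (NEG(m)): z = -2
After step 2 (NEG(z)): z = 2
After step 3 (DEC(x)): z = 2
After step 4 (ABS(m)): z = 2
After step 5 (DEC(m)): z = 2
After step 6 (SQUARE(m)): z = 2
After step 7 (MAX(m, z)): z = 2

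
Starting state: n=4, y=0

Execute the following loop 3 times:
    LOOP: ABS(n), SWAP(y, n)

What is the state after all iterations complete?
n=0, y=4

Iteration trace:
Start: n=4, y=0
After iteration 1: n=0, y=4
After iteration 2: n=4, y=0
After iteration 3: n=0, y=4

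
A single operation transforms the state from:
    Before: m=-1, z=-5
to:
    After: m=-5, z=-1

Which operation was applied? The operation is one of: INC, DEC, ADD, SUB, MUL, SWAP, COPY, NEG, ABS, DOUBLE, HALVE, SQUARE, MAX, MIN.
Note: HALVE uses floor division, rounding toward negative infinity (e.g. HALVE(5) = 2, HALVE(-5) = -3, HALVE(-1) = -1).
SWAP(z, m)

Analyzing the change:
Before: m=-1, z=-5
After: m=-5, z=-1
Variable z changed from -5 to -1
Variable m changed from -1 to -5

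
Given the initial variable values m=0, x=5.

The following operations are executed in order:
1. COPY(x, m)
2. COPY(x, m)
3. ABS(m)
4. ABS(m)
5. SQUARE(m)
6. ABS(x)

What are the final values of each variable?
{m: 0, x: 0}

Step-by-step execution:
Initial: m=0, x=5
After step 1 (COPY(x, m)): m=0, x=0
After step 2 (COPY(x, m)): m=0, x=0
After step 3 (ABS(m)): m=0, x=0
After step 4 (ABS(m)): m=0, x=0
After step 5 (SQUARE(m)): m=0, x=0
After step 6 (ABS(x)): m=0, x=0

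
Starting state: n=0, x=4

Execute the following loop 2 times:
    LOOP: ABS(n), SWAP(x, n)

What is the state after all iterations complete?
n=0, x=4

Iteration trace:
Start: n=0, x=4
After iteration 1: n=4, x=0
After iteration 2: n=0, x=4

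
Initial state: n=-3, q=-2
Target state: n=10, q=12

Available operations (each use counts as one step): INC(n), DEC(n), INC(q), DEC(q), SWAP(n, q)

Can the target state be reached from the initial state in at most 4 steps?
No

The target state cannot be reached within 4 steps.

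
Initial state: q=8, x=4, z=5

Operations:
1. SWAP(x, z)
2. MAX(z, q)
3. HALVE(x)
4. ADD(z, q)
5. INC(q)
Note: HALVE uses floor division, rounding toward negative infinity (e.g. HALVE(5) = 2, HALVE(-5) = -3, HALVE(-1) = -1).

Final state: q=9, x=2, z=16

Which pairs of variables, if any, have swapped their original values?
None

Comparing initial and final values:
z: 5 → 16
q: 8 → 9
x: 4 → 2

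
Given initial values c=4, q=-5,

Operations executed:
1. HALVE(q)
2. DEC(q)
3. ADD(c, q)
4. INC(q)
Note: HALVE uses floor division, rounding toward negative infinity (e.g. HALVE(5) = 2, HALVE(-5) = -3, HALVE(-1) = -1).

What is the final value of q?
q = -3

Tracing execution:
Step 1: HALVE(q) → q = -3
Step 2: DEC(q) → q = -4
Step 3: ADD(c, q) → q = -4
Step 4: INC(q) → q = -3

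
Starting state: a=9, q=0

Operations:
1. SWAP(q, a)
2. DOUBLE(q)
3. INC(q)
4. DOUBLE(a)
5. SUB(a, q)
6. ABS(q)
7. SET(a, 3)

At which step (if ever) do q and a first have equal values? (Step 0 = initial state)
Never

q and a never become equal during execution.

Comparing values at each step:
Initial: q=0, a=9
After step 1: q=9, a=0
After step 2: q=18, a=0
After step 3: q=19, a=0
After step 4: q=19, a=0
After step 5: q=19, a=-19
After step 6: q=19, a=-19
After step 7: q=19, a=3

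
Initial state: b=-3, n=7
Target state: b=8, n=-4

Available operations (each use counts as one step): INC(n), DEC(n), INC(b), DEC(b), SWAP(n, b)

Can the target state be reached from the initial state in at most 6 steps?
Yes

Path (3 steps): INC(n) → DEC(b) → SWAP(n, b)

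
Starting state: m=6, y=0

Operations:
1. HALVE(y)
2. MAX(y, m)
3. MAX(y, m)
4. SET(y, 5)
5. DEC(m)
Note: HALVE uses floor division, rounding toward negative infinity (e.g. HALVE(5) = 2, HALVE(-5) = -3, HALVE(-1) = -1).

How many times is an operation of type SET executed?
1

Counting SET operations:
Step 4: SET(y, 5) ← SET
Total: 1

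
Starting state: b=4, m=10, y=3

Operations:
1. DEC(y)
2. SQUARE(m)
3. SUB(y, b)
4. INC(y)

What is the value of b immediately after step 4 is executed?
b = 4

Tracing b through execution:
Initial: b = 4
After step 1 (DEC(y)): b = 4
After step 2 (SQUARE(m)): b = 4
After step 3 (SUB(y, b)): b = 4
After step 4 (INC(y)): b = 4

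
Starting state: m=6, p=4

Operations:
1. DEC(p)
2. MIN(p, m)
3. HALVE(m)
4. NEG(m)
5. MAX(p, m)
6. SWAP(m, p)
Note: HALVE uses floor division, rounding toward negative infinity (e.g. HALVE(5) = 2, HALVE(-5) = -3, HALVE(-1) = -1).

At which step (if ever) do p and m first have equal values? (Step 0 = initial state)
Step 3

p and m first become equal after step 3.

Comparing values at each step:
Initial: p=4, m=6
After step 1: p=3, m=6
After step 2: p=3, m=6
After step 3: p=3, m=3 ← equal!
After step 4: p=3, m=-3
After step 5: p=3, m=-3
After step 6: p=-3, m=3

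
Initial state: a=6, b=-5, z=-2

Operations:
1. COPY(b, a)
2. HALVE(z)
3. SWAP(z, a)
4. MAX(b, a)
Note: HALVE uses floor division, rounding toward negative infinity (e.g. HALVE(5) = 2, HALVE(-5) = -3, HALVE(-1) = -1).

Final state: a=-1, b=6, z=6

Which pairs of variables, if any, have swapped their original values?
None

Comparing initial and final values:
z: -2 → 6
a: 6 → -1
b: -5 → 6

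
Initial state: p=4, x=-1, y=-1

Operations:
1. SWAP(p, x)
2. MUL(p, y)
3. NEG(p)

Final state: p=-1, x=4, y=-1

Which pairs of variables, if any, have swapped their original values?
(x, p)

Comparing initial and final values:
x: -1 → 4
p: 4 → -1
y: -1 → -1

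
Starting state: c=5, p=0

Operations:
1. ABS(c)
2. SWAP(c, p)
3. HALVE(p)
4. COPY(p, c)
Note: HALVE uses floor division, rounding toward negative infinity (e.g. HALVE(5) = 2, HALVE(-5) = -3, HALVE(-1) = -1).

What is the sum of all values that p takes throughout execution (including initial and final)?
7

Values of p at each step:
Initial: p = 0
After step 1: p = 0
After step 2: p = 5
After step 3: p = 2
After step 4: p = 0
Sum = 0 + 0 + 5 + 2 + 0 = 7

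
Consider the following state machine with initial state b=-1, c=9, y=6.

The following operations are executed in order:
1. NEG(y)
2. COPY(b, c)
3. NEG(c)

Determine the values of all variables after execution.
{b: 9, c: -9, y: -6}

Step-by-step execution:
Initial: b=-1, c=9, y=6
After step 1 (NEG(y)): b=-1, c=9, y=-6
After step 2 (COPY(b, c)): b=9, c=9, y=-6
After step 3 (NEG(c)): b=9, c=-9, y=-6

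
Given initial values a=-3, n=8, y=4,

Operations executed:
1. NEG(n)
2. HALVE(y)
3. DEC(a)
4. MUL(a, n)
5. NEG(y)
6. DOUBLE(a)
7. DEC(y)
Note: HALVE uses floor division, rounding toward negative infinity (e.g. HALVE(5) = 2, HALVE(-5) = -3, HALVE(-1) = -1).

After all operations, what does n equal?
n = -8

Tracing execution:
Step 1: NEG(n) → n = -8
Step 2: HALVE(y) → n = -8
Step 3: DEC(a) → n = -8
Step 4: MUL(a, n) → n = -8
Step 5: NEG(y) → n = -8
Step 6: DOUBLE(a) → n = -8
Step 7: DEC(y) → n = -8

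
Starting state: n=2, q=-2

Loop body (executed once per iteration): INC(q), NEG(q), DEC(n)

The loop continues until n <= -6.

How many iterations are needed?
8

Tracing iterations:
Initial: n=2, q=-2
After iteration 1: n=1, q=1
After iteration 2: n=0, q=-2
After iteration 3: n=-1, q=1
After iteration 4: n=-2, q=-2
After iteration 5: n=-3, q=1
After iteration 6: n=-4, q=-2
After iteration 7: n=-5, q=1
After iteration 8: n=-6, q=-2
n <= -6 now holds, so the loop exits after 8 iterations.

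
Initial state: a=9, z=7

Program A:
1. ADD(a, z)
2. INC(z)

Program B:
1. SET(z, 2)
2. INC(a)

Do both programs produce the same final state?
No

Program A final state: a=16, z=8
Program B final state: a=10, z=2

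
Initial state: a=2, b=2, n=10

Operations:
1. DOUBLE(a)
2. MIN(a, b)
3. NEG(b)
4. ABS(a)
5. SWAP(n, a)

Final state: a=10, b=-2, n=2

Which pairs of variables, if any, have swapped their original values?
(n, a)

Comparing initial and final values:
n: 10 → 2
b: 2 → -2
a: 2 → 10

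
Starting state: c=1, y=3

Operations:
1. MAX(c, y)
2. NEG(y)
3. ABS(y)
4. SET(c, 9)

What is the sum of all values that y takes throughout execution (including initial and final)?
9

Values of y at each step:
Initial: y = 3
After step 1: y = 3
After step 2: y = -3
After step 3: y = 3
After step 4: y = 3
Sum = 3 + 3 + -3 + 3 + 3 = 9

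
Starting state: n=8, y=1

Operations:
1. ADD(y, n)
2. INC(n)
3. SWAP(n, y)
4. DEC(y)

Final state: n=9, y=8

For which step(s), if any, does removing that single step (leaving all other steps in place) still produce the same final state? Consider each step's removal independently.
Step(s) 3

Testing removal of each single step:
Without step 1: final = n=1, y=8 (different)
Without step 2: final = n=9, y=7 (different)
Without step 3: final = n=9, y=8 (same)
Without step 4: final = n=9, y=9 (different)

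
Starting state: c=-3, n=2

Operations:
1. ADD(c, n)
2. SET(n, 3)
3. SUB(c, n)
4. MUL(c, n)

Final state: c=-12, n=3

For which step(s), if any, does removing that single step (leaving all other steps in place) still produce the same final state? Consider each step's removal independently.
None - removing any single step changes the final result

Testing removal of each single step:
Without step 1: final = c=-18, n=3 (different)
Without step 2: final = c=-6, n=2 (different)
Without step 3: final = c=-3, n=3 (different)
Without step 4: final = c=-4, n=3 (different)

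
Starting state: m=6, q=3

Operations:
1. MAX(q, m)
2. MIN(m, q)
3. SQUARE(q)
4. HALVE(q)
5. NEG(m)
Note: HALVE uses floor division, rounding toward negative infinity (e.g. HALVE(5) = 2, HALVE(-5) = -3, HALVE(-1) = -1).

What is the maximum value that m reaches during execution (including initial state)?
6

Values of m at each step:
Initial: m = 6 ← maximum
After step 1: m = 6
After step 2: m = 6
After step 3: m = 6
After step 4: m = 6
After step 5: m = -6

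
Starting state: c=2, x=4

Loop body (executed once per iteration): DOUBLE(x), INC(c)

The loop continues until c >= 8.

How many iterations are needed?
6

Tracing iterations:
Initial: c=2, x=4
After iteration 1: c=3, x=8
After iteration 2: c=4, x=16
After iteration 3: c=5, x=32
After iteration 4: c=6, x=64
After iteration 5: c=7, x=128
After iteration 6: c=8, x=256
c >= 8 now holds, so the loop exits after 6 iterations.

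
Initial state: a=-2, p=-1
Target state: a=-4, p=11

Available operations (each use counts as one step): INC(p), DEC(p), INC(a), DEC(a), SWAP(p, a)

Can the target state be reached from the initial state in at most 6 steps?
No

The target state cannot be reached within 6 steps.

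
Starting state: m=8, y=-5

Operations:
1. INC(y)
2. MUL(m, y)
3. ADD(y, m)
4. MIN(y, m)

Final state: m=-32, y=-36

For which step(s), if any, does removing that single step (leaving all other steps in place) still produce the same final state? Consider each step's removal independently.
Step(s) 4

Testing removal of each single step:
Without step 1: final = m=-40, y=-45 (different)
Without step 2: final = m=8, y=4 (different)
Without step 3: final = m=-32, y=-32 (different)
Without step 4: final = m=-32, y=-36 (same)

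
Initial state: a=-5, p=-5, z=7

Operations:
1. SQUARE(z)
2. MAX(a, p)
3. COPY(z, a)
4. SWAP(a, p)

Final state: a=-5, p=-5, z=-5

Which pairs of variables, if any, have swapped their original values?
None

Comparing initial and final values:
p: -5 → -5
z: 7 → -5
a: -5 → -5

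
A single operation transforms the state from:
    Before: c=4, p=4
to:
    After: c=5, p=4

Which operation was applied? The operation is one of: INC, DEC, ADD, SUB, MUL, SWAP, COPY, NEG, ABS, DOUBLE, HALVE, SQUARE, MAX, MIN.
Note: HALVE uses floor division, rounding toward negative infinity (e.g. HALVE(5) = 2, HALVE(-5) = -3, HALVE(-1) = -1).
INC(c)

Analyzing the change:
Before: c=4, p=4
After: c=5, p=4
Variable c changed from 4 to 5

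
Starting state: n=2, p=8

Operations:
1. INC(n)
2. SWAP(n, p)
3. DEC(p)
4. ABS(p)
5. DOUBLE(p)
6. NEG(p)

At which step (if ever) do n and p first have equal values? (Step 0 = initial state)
Never

n and p never become equal during execution.

Comparing values at each step:
Initial: n=2, p=8
After step 1: n=3, p=8
After step 2: n=8, p=3
After step 3: n=8, p=2
After step 4: n=8, p=2
After step 5: n=8, p=4
After step 6: n=8, p=-4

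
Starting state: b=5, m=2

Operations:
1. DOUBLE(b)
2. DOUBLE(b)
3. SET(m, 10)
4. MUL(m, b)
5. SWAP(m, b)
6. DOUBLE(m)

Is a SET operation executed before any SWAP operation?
Yes

First SET: step 3
First SWAP: step 5
Since 3 < 5, SET comes first.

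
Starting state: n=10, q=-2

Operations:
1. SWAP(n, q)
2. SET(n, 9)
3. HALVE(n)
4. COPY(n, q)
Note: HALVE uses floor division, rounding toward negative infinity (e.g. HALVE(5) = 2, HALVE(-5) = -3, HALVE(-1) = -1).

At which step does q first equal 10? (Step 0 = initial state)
Step 1

Tracing q:
Initial: q = -2
After step 1: q = 10 ← first occurrence
After step 2: q = 10
After step 3: q = 10
After step 4: q = 10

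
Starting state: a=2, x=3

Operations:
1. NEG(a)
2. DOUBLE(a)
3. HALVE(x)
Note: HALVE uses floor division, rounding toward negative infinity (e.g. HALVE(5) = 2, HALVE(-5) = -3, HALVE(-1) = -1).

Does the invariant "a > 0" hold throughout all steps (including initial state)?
No, violated after step 1

The invariant is violated after step 1.

State at each step:
Initial: a=2, x=3
After step 1: a=-2, x=3
After step 2: a=-4, x=3
After step 3: a=-4, x=1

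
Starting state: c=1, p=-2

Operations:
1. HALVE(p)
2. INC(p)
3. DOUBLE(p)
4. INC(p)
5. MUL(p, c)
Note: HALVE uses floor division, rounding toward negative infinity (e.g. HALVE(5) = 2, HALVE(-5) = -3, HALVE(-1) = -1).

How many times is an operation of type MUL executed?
1

Counting MUL operations:
Step 5: MUL(p, c) ← MUL
Total: 1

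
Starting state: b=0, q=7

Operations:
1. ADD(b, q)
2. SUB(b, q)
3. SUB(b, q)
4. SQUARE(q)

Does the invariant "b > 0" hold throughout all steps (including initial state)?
No, violated at the initial state

The invariant is violated at the initial state (step 0).

State at each step:
Initial: b=0, q=7
After step 1: b=7, q=7
After step 2: b=0, q=7
After step 3: b=-7, q=7
After step 4: b=-7, q=49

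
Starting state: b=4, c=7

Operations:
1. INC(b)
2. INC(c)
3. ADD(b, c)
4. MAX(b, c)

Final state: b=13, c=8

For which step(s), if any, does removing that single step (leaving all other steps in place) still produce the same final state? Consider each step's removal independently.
Step(s) 4

Testing removal of each single step:
Without step 1: final = b=12, c=8 (different)
Without step 2: final = b=12, c=7 (different)
Without step 3: final = b=8, c=8 (different)
Without step 4: final = b=13, c=8 (same)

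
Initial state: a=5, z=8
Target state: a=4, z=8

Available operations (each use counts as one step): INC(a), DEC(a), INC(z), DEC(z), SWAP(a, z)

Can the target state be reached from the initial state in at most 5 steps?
Yes

Path (1 step): DEC(a)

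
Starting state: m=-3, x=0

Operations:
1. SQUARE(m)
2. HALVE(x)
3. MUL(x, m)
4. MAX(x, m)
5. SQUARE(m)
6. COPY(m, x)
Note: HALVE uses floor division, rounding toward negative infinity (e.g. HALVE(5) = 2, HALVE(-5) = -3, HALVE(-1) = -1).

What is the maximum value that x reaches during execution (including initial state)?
9

Values of x at each step:
Initial: x = 0
After step 1: x = 0
After step 2: x = 0
After step 3: x = 0
After step 4: x = 9 ← maximum
After step 5: x = 9
After step 6: x = 9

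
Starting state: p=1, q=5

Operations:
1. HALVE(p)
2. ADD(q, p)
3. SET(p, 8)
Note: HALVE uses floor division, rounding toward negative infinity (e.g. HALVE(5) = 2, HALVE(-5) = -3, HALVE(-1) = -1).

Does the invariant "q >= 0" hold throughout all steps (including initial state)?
Yes

The invariant holds at every step.

State at each step:
Initial: p=1, q=5
After step 1: p=0, q=5
After step 2: p=0, q=5
After step 3: p=8, q=5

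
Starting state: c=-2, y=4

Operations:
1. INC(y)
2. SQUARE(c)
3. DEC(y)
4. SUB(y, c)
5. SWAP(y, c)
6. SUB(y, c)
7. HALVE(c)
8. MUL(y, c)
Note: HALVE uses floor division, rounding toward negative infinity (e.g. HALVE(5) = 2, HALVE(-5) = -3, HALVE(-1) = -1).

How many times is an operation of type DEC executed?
1

Counting DEC operations:
Step 3: DEC(y) ← DEC
Total: 1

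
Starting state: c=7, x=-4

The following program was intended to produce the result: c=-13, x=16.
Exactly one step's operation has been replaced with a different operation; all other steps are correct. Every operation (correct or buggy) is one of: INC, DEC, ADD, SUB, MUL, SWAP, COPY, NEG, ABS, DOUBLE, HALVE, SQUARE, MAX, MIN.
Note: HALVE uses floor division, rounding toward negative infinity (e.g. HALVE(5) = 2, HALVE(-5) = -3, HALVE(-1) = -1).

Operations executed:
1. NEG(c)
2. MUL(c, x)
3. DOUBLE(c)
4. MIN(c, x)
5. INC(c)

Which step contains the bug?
Step 2

Trace with buggy code:
Initial: c=7, x=-4
After step 1: c=-7, x=-4
After step 2: c=28, x=-4
After step 3: c=56, x=-4
After step 4: c=-4, x=-4
After step 5: c=-3, x=-4
Actual final c=-3, x=-4 ≠ expected c=-13, x=16.
Step 2 is the only position where a single-operation replacement can produce the expected result.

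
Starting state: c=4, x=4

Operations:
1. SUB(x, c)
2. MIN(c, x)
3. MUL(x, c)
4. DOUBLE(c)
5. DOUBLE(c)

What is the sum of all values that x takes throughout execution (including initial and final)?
4

Values of x at each step:
Initial: x = 4
After step 1: x = 0
After step 2: x = 0
After step 3: x = 0
After step 4: x = 0
After step 5: x = 0
Sum = 4 + 0 + 0 + 0 + 0 + 0 = 4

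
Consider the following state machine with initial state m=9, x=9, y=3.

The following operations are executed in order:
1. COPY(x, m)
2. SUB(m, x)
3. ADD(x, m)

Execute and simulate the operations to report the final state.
{m: 0, x: 9, y: 3}

Step-by-step execution:
Initial: m=9, x=9, y=3
After step 1 (COPY(x, m)): m=9, x=9, y=3
After step 2 (SUB(m, x)): m=0, x=9, y=3
After step 3 (ADD(x, m)): m=0, x=9, y=3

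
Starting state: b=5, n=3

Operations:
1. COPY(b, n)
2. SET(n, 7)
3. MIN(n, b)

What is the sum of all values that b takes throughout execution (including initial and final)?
14

Values of b at each step:
Initial: b = 5
After step 1: b = 3
After step 2: b = 3
After step 3: b = 3
Sum = 5 + 3 + 3 + 3 = 14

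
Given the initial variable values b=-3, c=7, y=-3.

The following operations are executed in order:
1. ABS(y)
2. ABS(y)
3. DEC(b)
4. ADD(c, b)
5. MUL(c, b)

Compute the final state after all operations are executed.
{b: -4, c: -12, y: 3}

Step-by-step execution:
Initial: b=-3, c=7, y=-3
After step 1 (ABS(y)): b=-3, c=7, y=3
After step 2 (ABS(y)): b=-3, c=7, y=3
After step 3 (DEC(b)): b=-4, c=7, y=3
After step 4 (ADD(c, b)): b=-4, c=3, y=3
After step 5 (MUL(c, b)): b=-4, c=-12, y=3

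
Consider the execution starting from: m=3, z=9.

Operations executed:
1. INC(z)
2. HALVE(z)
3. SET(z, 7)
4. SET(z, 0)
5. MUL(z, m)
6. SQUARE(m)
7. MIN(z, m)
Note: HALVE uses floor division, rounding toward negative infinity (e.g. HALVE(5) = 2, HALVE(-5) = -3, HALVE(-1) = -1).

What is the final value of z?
z = 0

Tracing execution:
Step 1: INC(z) → z = 10
Step 2: HALVE(z) → z = 5
Step 3: SET(z, 7) → z = 7
Step 4: SET(z, 0) → z = 0
Step 5: MUL(z, m) → z = 0
Step 6: SQUARE(m) → z = 0
Step 7: MIN(z, m) → z = 0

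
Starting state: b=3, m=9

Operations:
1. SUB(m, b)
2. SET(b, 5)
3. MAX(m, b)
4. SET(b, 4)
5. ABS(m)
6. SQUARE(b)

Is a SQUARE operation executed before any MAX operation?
No

First SQUARE: step 6
First MAX: step 3
Since 6 > 3, MAX comes first.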